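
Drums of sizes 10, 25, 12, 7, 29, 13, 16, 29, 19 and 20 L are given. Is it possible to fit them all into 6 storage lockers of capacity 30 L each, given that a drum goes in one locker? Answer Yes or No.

Total = 180 L; ⌈180/30⌉ = 6.
The bound of 6 does not rule out 6, but exhaustive search shows no assignment into 6 storage lockers of capacity 30 L exists — the minimum is 7.

No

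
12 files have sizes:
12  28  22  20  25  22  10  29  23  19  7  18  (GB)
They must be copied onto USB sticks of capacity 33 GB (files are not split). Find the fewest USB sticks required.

Total = 29 + 28 + 25 + 23 + 22 + 22 + 20 + 19 + 18 + 12 + 10 + 7 = 235 GB.
Lower bound: ⌈235/33⌉ = 8 USB sticks.
Also, 9 files each exceed 33/2 GB, and no two of those can share a USB stick, so at least 9 USB sticks are needed.
A packing using 9 USB sticks:
  USB stick 1: 29 = 29
  USB stick 2: 28 = 28
  USB stick 3: 25 + 7 = 32
  USB stick 4: 23 + 10 = 33
  USB stick 5: 22 = 22
  USB stick 6: 22 = 22
  USB stick 7: 20 + 12 = 32
  USB stick 8: 19 = 19
  USB stick 9: 18 = 18
This matches the lower bound, so 9 is optimal.

9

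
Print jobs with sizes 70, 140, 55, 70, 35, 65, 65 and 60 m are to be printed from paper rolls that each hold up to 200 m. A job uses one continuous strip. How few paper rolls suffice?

3

Total = 140 + 70 + 70 + 65 + 65 + 60 + 55 + 35 = 560 m.
Lower bound: ⌈560/200⌉ = 3 paper rolls.
A packing using 3 paper rolls:
  roll 1: 140 + 60 = 200
  roll 2: 70 + 70 + 55 = 195
  roll 3: 65 + 65 + 35 = 165
This matches the lower bound, so 3 is optimal.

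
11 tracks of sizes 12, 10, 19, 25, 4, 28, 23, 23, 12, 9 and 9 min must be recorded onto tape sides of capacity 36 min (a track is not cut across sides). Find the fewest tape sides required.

6

Total = 28 + 25 + 23 + 23 + 19 + 12 + 12 + 10 + 9 + 9 + 4 = 174 min.
Lower bound: ⌈174/36⌉ = 5 tape sides.
A packing using 6 tape sides:
  side 1: 28 + 4 = 32
  side 2: 25 + 10 = 35
  side 3: 23 + 12 = 35
  side 4: 23 + 12 = 35
  side 5: 19 + 9 = 28
  side 6: 9 = 9
No arrangement into 5 tape sides stays within capacity, so 6 is optimal.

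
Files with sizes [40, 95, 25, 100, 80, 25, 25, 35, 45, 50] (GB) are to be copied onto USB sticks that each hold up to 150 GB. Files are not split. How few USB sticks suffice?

4

Total = 100 + 95 + 80 + 50 + 45 + 40 + 35 + 25 + 25 + 25 = 520 GB.
Lower bound: ⌈520/150⌉ = 4 USB sticks.
A packing using 4 USB sticks:
  USB stick 1: 100 + 50 = 150
  USB stick 2: 95 + 45 = 140
  USB stick 3: 80 + 40 + 25 = 145
  USB stick 4: 35 + 25 + 25 = 85
This matches the lower bound, so 4 is optimal.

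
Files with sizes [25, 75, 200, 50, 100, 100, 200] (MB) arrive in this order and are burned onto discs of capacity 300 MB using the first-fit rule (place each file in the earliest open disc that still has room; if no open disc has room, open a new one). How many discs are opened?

3

  25 → disc 1 (new)  [load 25/300]
  75 → disc 1  [load 100/300]
  200 → disc 1  [load 300/300]
  50 → disc 2 (new)  [load 50/300]
  100 → disc 2  [load 150/300]
  100 → disc 2  [load 250/300]
  200 → disc 3 (new)  [load 200/300]
3 discs opened.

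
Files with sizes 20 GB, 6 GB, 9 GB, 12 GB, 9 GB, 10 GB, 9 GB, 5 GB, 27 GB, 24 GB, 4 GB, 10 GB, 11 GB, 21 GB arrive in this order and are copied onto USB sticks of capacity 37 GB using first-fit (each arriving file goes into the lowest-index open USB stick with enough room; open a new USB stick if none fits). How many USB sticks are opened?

6

  20 → USB stick 1 (new)  [load 20/37]
  6 → USB stick 1  [load 26/37]
  9 → USB stick 1  [load 35/37]
  12 → USB stick 2 (new)  [load 12/37]
  9 → USB stick 2  [load 21/37]
  10 → USB stick 2  [load 31/37]
  9 → USB stick 3 (new)  [load 9/37]
  5 → USB stick 2  [load 36/37]
  27 → USB stick 3  [load 36/37]
  24 → USB stick 4 (new)  [load 24/37]
  4 → USB stick 4  [load 28/37]
  10 → USB stick 5 (new)  [load 10/37]
  11 → USB stick 5  [load 21/37]
  21 → USB stick 6 (new)  [load 21/37]
6 USB sticks opened.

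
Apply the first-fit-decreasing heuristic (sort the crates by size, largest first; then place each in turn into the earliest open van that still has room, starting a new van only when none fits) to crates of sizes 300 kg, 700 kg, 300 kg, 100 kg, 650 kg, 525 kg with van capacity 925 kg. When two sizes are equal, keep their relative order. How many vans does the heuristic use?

Sorted descending: 700, 650, 525, 300, 300, 100.
  700 → van 1 (new)  [load 700/925]
  650 → van 2 (new)  [load 650/925]
  525 → van 3 (new)  [load 525/925]
  300 → van 3  [load 825/925]
  300 → van 4 (new)  [load 300/925]
  100 → van 1  [load 800/925]
4 vans opened.

4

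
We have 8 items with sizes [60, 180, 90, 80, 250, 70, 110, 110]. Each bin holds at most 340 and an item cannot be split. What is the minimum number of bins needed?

3

Total = 250 + 180 + 110 + 110 + 90 + 80 + 70 + 60 = 950.
Lower bound: ⌈950/340⌉ = 3 bins.
A packing using 3 bins:
  bin 1: 250 + 90 = 340
  bin 2: 180 + 110 = 290
  bin 3: 110 + 80 + 70 + 60 = 320
This matches the lower bound, so 3 is optimal.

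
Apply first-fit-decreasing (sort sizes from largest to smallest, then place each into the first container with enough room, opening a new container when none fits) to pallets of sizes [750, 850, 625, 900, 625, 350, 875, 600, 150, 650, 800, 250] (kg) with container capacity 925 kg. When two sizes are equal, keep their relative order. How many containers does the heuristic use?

Sorted descending: 900, 875, 850, 800, 750, 650, 625, 625, 600, 350, 250, 150.
  900 → container 1 (new)  [load 900/925]
  875 → container 2 (new)  [load 875/925]
  850 → container 3 (new)  [load 850/925]
  800 → container 4 (new)  [load 800/925]
  750 → container 5 (new)  [load 750/925]
  650 → container 6 (new)  [load 650/925]
  625 → container 7 (new)  [load 625/925]
  625 → container 8 (new)  [load 625/925]
  600 → container 9 (new)  [load 600/925]
  350 → container 10 (new)  [load 350/925]
  250 → container 6  [load 900/925]
  150 → container 5  [load 900/925]
10 containers opened.

10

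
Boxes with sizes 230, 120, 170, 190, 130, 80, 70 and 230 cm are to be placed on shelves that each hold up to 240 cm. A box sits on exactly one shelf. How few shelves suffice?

Total = 230 + 230 + 190 + 170 + 130 + 120 + 80 + 70 = 1220 cm.
Lower bound: ⌈1220/240⌉ = 6 shelves.
A packing using 6 shelves:
  shelf 1: 230 = 230
  shelf 2: 230 = 230
  shelf 3: 190 = 190
  shelf 4: 170 + 70 = 240
  shelf 5: 130 + 80 = 210
  shelf 6: 120 = 120
This matches the lower bound, so 6 is optimal.

6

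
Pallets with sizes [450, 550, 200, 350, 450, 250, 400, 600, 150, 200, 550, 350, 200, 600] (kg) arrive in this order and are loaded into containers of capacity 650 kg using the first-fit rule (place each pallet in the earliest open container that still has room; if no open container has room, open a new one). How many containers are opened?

9

  450 → container 1 (new)  [load 450/650]
  550 → container 2 (new)  [load 550/650]
  200 → container 1  [load 650/650]
  350 → container 3 (new)  [load 350/650]
  450 → container 4 (new)  [load 450/650]
  250 → container 3  [load 600/650]
  400 → container 5 (new)  [load 400/650]
  600 → container 6 (new)  [load 600/650]
  150 → container 4  [load 600/650]
  200 → container 5  [load 600/650]
  550 → container 7 (new)  [load 550/650]
  350 → container 8 (new)  [load 350/650]
  200 → container 8  [load 550/650]
  600 → container 9 (new)  [load 600/650]
9 containers opened.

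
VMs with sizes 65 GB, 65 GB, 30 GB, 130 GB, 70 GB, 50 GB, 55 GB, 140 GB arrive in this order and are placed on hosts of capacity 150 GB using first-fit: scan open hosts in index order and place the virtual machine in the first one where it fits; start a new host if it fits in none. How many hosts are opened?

5

  65 → host 1 (new)  [load 65/150]
  65 → host 1  [load 130/150]
  30 → host 2 (new)  [load 30/150]
  130 → host 3 (new)  [load 130/150]
  70 → host 2  [load 100/150]
  50 → host 2  [load 150/150]
  55 → host 4 (new)  [load 55/150]
  140 → host 5 (new)  [load 140/150]
5 hosts opened.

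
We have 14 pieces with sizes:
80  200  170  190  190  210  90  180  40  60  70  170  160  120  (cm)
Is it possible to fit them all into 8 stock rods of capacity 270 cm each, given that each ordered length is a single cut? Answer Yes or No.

No

Total = 1930 cm; ⌈1930/270⌉ = 8.
The bound of 8 does not rule out 8, but exhaustive search shows no assignment into 8 stock rods of capacity 270 cm exists — the minimum is 9.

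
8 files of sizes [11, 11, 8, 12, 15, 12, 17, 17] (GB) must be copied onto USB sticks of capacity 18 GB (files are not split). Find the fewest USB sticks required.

Total = 17 + 17 + 15 + 12 + 12 + 11 + 11 + 8 = 103 GB.
Lower bound: ⌈103/18⌉ = 6 USB sticks.
Also, 7 files each exceed 9 GB, and no two of those can share a USB stick, so at least 7 USB sticks are needed.
A packing using 8 USB sticks:
  USB stick 1: 17 = 17
  USB stick 2: 17 = 17
  USB stick 3: 15 = 15
  USB stick 4: 12 = 12
  USB stick 5: 12 = 12
  USB stick 6: 11 = 11
  USB stick 7: 11 = 11
  USB stick 8: 8 = 8
No arrangement into 7 USB sticks stays within capacity, so 8 is optimal.

8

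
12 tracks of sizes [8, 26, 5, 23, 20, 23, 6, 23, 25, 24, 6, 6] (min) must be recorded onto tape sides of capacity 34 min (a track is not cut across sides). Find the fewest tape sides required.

7

Total = 26 + 25 + 24 + 23 + 23 + 23 + 20 + 8 + 6 + 6 + 6 + 5 = 195 min.
Lower bound: ⌈195/34⌉ = 6 tape sides.
Also, 7 tracks each exceed 17 min, and no two of those can share a side, so at least 7 tape sides are needed.
A packing using 7 tape sides:
  side 1: 26 + 8 = 34
  side 2: 25 + 6 = 31
  side 3: 24 + 6 = 30
  side 4: 23 + 6 + 5 = 34
  side 5: 23 = 23
  side 6: 23 = 23
  side 7: 20 = 20
This matches the lower bound, so 7 is optimal.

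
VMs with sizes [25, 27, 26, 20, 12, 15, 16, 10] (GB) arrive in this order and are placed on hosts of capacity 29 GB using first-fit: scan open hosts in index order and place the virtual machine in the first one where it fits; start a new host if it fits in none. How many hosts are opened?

6

  25 → host 1 (new)  [load 25/29]
  27 → host 2 (new)  [load 27/29]
  26 → host 3 (new)  [load 26/29]
  20 → host 4 (new)  [load 20/29]
  12 → host 5 (new)  [load 12/29]
  15 → host 5  [load 27/29]
  16 → host 6 (new)  [load 16/29]
  10 → host 6  [load 26/29]
6 hosts opened.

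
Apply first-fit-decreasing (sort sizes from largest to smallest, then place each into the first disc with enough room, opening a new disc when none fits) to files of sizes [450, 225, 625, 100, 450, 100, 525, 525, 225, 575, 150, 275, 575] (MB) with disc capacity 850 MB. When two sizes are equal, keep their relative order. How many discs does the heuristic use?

Sorted descending: 625, 575, 575, 525, 525, 450, 450, 275, 225, 225, 150, 100, 100.
  625 → disc 1 (new)  [load 625/850]
  575 → disc 2 (new)  [load 575/850]
  575 → disc 3 (new)  [load 575/850]
  525 → disc 4 (new)  [load 525/850]
  525 → disc 5 (new)  [load 525/850]
  450 → disc 6 (new)  [load 450/850]
  450 → disc 7 (new)  [load 450/850]
  275 → disc 2  [load 850/850]
  225 → disc 1  [load 850/850]
  225 → disc 3  [load 800/850]
  150 → disc 4  [load 675/850]
  100 → disc 4  [load 775/850]
  100 → disc 5  [load 625/850]
7 discs opened.

7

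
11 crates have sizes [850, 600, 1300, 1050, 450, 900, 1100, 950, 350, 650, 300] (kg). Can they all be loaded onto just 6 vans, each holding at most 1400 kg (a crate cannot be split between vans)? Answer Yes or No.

Total = 8500 kg; ⌈8500/1400⌉ = 7.
At least 7 vans are required, but only 6 are allowed.

No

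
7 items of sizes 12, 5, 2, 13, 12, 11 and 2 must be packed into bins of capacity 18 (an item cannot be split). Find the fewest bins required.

4

Total = 13 + 12 + 12 + 11 + 5 + 2 + 2 = 57.
Lower bound: ⌈57/18⌉ = 4 bins.
A packing using 4 bins:
  bin 1: 13 + 5 = 18
  bin 2: 12 + 2 + 2 = 16
  bin 3: 12 = 12
  bin 4: 11 = 11
This matches the lower bound, so 4 is optimal.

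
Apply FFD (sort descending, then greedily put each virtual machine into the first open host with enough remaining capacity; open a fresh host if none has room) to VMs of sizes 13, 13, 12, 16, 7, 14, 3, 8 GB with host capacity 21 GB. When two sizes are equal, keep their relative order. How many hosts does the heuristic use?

5

Sorted descending: 16, 14, 13, 13, 12, 8, 7, 3.
  16 → host 1 (new)  [load 16/21]
  14 → host 2 (new)  [load 14/21]
  13 → host 3 (new)  [load 13/21]
  13 → host 4 (new)  [load 13/21]
  12 → host 5 (new)  [load 12/21]
  8 → host 3  [load 21/21]
  7 → host 2  [load 21/21]
  3 → host 1  [load 19/21]
5 hosts opened.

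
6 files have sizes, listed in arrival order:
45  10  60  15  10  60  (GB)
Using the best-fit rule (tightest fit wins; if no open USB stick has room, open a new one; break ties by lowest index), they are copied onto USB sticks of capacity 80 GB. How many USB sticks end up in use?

  45 → USB stick 1 (new)  [load 45/80]
  10 → USB stick 1  [load 55/80]
  60 → USB stick 2 (new)  [load 60/80]
  15 → USB stick 2  [load 75/80]
  10 → USB stick 1  [load 65/80]
  60 → USB stick 3 (new)  [load 60/80]
3 USB sticks opened.

3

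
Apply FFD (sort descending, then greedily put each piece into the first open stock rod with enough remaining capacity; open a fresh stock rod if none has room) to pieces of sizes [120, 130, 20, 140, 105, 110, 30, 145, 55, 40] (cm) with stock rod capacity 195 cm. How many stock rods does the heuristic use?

6

Sorted descending: 145, 140, 130, 120, 110, 105, 55, 40, 30, 20.
  145 → stock rod 1 (new)  [load 145/195]
  140 → stock rod 2 (new)  [load 140/195]
  130 → stock rod 3 (new)  [load 130/195]
  120 → stock rod 4 (new)  [load 120/195]
  110 → stock rod 5 (new)  [load 110/195]
  105 → stock rod 6 (new)  [load 105/195]
  55 → stock rod 2  [load 195/195]
  40 → stock rod 1  [load 185/195]
  30 → stock rod 3  [load 160/195]
  20 → stock rod 3  [load 180/195]
6 stock rods opened.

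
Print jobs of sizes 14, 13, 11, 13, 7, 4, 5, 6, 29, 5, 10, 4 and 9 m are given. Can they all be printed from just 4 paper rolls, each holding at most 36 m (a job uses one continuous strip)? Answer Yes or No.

A valid assignment using 4 paper rolls:
  roll 1: 29 + 7 = 36
  roll 2: 14 + 13 + 9 = 36
  roll 3: 13 + 11 + 10 = 34
  roll 4: 6 + 5 + 5 + 4 + 4 = 24
Every load is within 36 m, so 4 paper rolls suffice.

Yes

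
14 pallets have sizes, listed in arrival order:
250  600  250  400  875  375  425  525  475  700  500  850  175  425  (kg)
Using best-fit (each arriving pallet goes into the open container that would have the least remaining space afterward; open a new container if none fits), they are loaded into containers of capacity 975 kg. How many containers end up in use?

8

  250 → container 1 (new)  [load 250/975]
  600 → container 1  [load 850/975]
  250 → container 2 (new)  [load 250/975]
  400 → container 2  [load 650/975]
  875 → container 3 (new)  [load 875/975]
  375 → container 4 (new)  [load 375/975]
  425 → container 4  [load 800/975]
  525 → container 5 (new)  [load 525/975]
  475 → container 6 (new)  [load 475/975]
  700 → container 7 (new)  [load 700/975]
  500 → container 6  [load 975/975]
  850 → container 8 (new)  [load 850/975]
  175 → container 4  [load 975/975]
  425 → container 5  [load 950/975]
8 containers opened.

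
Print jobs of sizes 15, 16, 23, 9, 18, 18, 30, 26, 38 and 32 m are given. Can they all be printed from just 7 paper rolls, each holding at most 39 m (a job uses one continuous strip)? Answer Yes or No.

Yes

A valid assignment using 7 paper rolls:
  roll 1: 38 = 38
  roll 2: 32 = 32
  roll 3: 30 + 9 = 39
  roll 4: 26 = 26
  roll 5: 23 + 16 = 39
  roll 6: 18 + 18 = 36
  roll 7: 15 = 15
Every load is within 39 m, so 7 paper rolls suffice.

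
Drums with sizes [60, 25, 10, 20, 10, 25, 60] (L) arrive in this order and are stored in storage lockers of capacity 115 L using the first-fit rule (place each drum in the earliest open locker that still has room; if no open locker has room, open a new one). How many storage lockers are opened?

  60 → locker 1 (new)  [load 60/115]
  25 → locker 1  [load 85/115]
  10 → locker 1  [load 95/115]
  20 → locker 1  [load 115/115]
  10 → locker 2 (new)  [load 10/115]
  25 → locker 2  [load 35/115]
  60 → locker 2  [load 95/115]
2 storage lockers opened.

2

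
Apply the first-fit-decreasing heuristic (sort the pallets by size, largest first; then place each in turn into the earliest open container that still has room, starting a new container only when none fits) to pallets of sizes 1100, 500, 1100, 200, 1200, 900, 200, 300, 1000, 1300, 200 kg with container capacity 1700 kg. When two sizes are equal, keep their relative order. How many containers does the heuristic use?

6

Sorted descending: 1300, 1200, 1100, 1100, 1000, 900, 500, 300, 200, 200, 200.
  1300 → container 1 (new)  [load 1300/1700]
  1200 → container 2 (new)  [load 1200/1700]
  1100 → container 3 (new)  [load 1100/1700]
  1100 → container 4 (new)  [load 1100/1700]
  1000 → container 5 (new)  [load 1000/1700]
  900 → container 6 (new)  [load 900/1700]
  500 → container 2  [load 1700/1700]
  300 → container 1  [load 1600/1700]
  200 → container 3  [load 1300/1700]
  200 → container 3  [load 1500/1700]
  200 → container 3  [load 1700/1700]
6 containers opened.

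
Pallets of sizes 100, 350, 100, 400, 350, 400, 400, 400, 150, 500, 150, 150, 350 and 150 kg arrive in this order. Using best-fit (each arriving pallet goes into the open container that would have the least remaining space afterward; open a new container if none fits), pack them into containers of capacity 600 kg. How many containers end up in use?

8

  100 → container 1 (new)  [load 100/600]
  350 → container 1  [load 450/600]
  100 → container 1  [load 550/600]
  400 → container 2 (new)  [load 400/600]
  350 → container 3 (new)  [load 350/600]
  400 → container 4 (new)  [load 400/600]
  400 → container 5 (new)  [load 400/600]
  400 → container 6 (new)  [load 400/600]
  150 → container 2  [load 550/600]
  500 → container 7 (new)  [load 500/600]
  150 → container 4  [load 550/600]
  150 → container 5  [load 550/600]
  350 → container 8 (new)  [load 350/600]
  150 → container 6  [load 550/600]
8 containers opened.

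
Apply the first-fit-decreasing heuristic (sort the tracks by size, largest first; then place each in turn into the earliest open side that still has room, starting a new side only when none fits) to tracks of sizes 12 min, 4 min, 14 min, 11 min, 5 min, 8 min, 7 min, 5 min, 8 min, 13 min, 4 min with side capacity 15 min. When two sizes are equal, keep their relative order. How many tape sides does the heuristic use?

7

Sorted descending: 14, 13, 12, 11, 8, 8, 7, 5, 5, 4, 4.
  14 → side 1 (new)  [load 14/15]
  13 → side 2 (new)  [load 13/15]
  12 → side 3 (new)  [load 12/15]
  11 → side 4 (new)  [load 11/15]
  8 → side 5 (new)  [load 8/15]
  8 → side 6 (new)  [load 8/15]
  7 → side 5  [load 15/15]
  5 → side 6  [load 13/15]
  5 → side 7 (new)  [load 5/15]
  4 → side 4  [load 15/15]
  4 → side 7  [load 9/15]
7 tape sides opened.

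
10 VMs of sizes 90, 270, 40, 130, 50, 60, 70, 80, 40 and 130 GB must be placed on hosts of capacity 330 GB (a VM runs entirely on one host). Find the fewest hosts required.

3

Total = 270 + 130 + 130 + 90 + 80 + 70 + 60 + 50 + 40 + 40 = 960 GB.
Lower bound: ⌈960/330⌉ = 3 hosts.
A packing using 3 hosts:
  host 1: 270 + 60 = 330
  host 2: 130 + 130 + 70 = 330
  host 3: 90 + 80 + 50 + 40 + 40 = 300
This matches the lower bound, so 3 is optimal.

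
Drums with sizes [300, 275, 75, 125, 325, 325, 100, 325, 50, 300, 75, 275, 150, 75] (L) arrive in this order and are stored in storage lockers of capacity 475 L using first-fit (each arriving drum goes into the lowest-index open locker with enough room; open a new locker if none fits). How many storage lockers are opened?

  300 → locker 1 (new)  [load 300/475]
  275 → locker 2 (new)  [load 275/475]
  75 → locker 1  [load 375/475]
  125 → locker 2  [load 400/475]
  325 → locker 3 (new)  [load 325/475]
  325 → locker 4 (new)  [load 325/475]
  100 → locker 1  [load 475/475]
  325 → locker 5 (new)  [load 325/475]
  50 → locker 2  [load 450/475]
  300 → locker 6 (new)  [load 300/475]
  75 → locker 3  [load 400/475]
  275 → locker 7 (new)  [load 275/475]
  150 → locker 4  [load 475/475]
  75 → locker 3  [load 475/475]
7 storage lockers opened.

7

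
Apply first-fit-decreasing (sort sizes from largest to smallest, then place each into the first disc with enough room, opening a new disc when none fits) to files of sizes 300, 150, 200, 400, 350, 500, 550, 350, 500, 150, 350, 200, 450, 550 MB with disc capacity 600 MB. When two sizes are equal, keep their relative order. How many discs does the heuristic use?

Sorted descending: 550, 550, 500, 500, 450, 400, 350, 350, 350, 300, 200, 200, 150, 150.
  550 → disc 1 (new)  [load 550/600]
  550 → disc 2 (new)  [load 550/600]
  500 → disc 3 (new)  [load 500/600]
  500 → disc 4 (new)  [load 500/600]
  450 → disc 5 (new)  [load 450/600]
  400 → disc 6 (new)  [load 400/600]
  350 → disc 7 (new)  [load 350/600]
  350 → disc 8 (new)  [load 350/600]
  350 → disc 9 (new)  [load 350/600]
  300 → disc 10 (new)  [load 300/600]
  200 → disc 6  [load 600/600]
  200 → disc 7  [load 550/600]
  150 → disc 5  [load 600/600]
  150 → disc 8  [load 500/600]
10 discs opened.

10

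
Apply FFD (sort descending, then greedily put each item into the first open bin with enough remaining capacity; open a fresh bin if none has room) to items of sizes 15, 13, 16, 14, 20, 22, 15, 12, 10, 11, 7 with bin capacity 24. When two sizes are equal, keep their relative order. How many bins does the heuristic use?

8

Sorted descending: 22, 20, 16, 15, 15, 14, 13, 12, 11, 10, 7.
  22 → bin 1 (new)  [load 22/24]
  20 → bin 2 (new)  [load 20/24]
  16 → bin 3 (new)  [load 16/24]
  15 → bin 4 (new)  [load 15/24]
  15 → bin 5 (new)  [load 15/24]
  14 → bin 6 (new)  [load 14/24]
  13 → bin 7 (new)  [load 13/24]
  12 → bin 8 (new)  [load 12/24]
  11 → bin 7  [load 24/24]
  10 → bin 6  [load 24/24]
  7 → bin 3  [load 23/24]
8 bins opened.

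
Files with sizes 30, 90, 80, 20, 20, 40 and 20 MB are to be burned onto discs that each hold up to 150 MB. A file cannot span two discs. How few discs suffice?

Total = 90 + 80 + 40 + 30 + 20 + 20 + 20 = 300 MB.
Lower bound: ⌈300/150⌉ = 2 discs.
A packing using 2 discs:
  disc 1: 90 + 40 + 20 = 150
  disc 2: 80 + 30 + 20 + 20 = 150
This matches the lower bound, so 2 is optimal.

2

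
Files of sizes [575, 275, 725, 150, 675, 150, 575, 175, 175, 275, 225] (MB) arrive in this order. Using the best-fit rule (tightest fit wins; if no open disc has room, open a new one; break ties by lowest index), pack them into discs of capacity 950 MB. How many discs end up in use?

  575 → disc 1 (new)  [load 575/950]
  275 → disc 1  [load 850/950]
  725 → disc 2 (new)  [load 725/950]
  150 → disc 2  [load 875/950]
  675 → disc 3 (new)  [load 675/950]
  150 → disc 3  [load 825/950]
  575 → disc 4 (new)  [load 575/950]
  175 → disc 4  [load 750/950]
  175 → disc 4  [load 925/950]
  275 → disc 5 (new)  [load 275/950]
  225 → disc 5  [load 500/950]
5 discs opened.

5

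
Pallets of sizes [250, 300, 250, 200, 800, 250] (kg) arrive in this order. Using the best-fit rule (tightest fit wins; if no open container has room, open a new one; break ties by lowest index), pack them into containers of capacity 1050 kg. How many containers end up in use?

2

  250 → container 1 (new)  [load 250/1050]
  300 → container 1  [load 550/1050]
  250 → container 1  [load 800/1050]
  200 → container 1  [load 1000/1050]
  800 → container 2 (new)  [load 800/1050]
  250 → container 2  [load 1050/1050]
2 containers opened.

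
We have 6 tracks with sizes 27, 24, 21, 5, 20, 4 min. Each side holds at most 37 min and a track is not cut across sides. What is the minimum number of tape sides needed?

4

Total = 27 + 24 + 21 + 20 + 5 + 4 = 101 min.
Lower bound: ⌈101/37⌉ = 3 tape sides.
Also, 4 tracks each exceed 37/2 min, and no two of those can share a side, so at least 4 tape sides are needed.
A packing using 4 tape sides:
  side 1: 27 + 5 + 4 = 36
  side 2: 24 = 24
  side 3: 21 = 21
  side 4: 20 = 20
This matches the lower bound, so 4 is optimal.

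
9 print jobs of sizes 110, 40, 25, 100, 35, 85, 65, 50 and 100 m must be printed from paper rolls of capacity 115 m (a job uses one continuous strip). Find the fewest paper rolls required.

6

Total = 110 + 100 + 100 + 85 + 65 + 50 + 40 + 35 + 25 = 610 m.
Lower bound: ⌈610/115⌉ = 6 paper rolls.
A packing using 6 paper rolls:
  roll 1: 110 = 110
  roll 2: 100 = 100
  roll 3: 100 = 100
  roll 4: 85 + 25 = 110
  roll 5: 65 + 50 = 115
  roll 6: 40 + 35 = 75
This matches the lower bound, so 6 is optimal.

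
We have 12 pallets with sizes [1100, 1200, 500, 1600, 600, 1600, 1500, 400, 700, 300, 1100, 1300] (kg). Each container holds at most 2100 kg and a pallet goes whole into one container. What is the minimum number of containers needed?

7

Total = 1600 + 1600 + 1500 + 1300 + 1200 + 1100 + 1100 + 700 + 600 + 500 + 400 + 300 = 11900 kg.
Lower bound: ⌈11900/2100⌉ = 6 containers.
Also, 7 pallets each exceed 1050 kg, and no two of those can share a container, so at least 7 containers are needed.
A packing using 7 containers:
  container 1: 1600 + 500 = 2100
  container 2: 1600 + 400 = 2000
  container 3: 1500 + 600 = 2100
  container 4: 1300 + 700 = 2000
  container 5: 1200 + 300 = 1500
  container 6: 1100 = 1100
  container 7: 1100 = 1100
This matches the lower bound, so 7 is optimal.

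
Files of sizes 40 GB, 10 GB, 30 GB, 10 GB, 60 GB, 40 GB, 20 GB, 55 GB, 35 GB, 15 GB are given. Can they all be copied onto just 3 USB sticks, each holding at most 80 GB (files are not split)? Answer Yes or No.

Total = 315 GB; ⌈315/80⌉ = 4.
At least 4 USB sticks are required, but only 3 are allowed.

No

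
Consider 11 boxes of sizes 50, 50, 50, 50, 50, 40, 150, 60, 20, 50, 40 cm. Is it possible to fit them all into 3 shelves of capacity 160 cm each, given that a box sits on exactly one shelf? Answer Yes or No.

Total = 610 cm; ⌈610/160⌉ = 4.
At least 4 shelves are required, but only 3 are allowed.

No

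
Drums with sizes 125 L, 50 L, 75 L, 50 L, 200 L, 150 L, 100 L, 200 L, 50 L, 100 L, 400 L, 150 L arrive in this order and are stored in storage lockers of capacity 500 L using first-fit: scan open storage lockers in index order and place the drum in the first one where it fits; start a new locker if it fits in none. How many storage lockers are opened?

4

  125 → locker 1 (new)  [load 125/500]
  50 → locker 1  [load 175/500]
  75 → locker 1  [load 250/500]
  50 → locker 1  [load 300/500]
  200 → locker 1  [load 500/500]
  150 → locker 2 (new)  [load 150/500]
  100 → locker 2  [load 250/500]
  200 → locker 2  [load 450/500]
  50 → locker 2  [load 500/500]
  100 → locker 3 (new)  [load 100/500]
  400 → locker 3  [load 500/500]
  150 → locker 4 (new)  [load 150/500]
4 storage lockers opened.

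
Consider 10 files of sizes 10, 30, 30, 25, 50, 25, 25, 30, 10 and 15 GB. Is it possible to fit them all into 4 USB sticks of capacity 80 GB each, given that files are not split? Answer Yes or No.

A valid assignment using 4 USB sticks:
  USB stick 1: 50 + 30 = 80
  USB stick 2: 30 + 30 + 15 = 75
  USB stick 3: 25 + 25 + 25 = 75
  USB stick 4: 10 + 10 = 20
Every load is within 80 GB, so 4 USB sticks suffice.

Yes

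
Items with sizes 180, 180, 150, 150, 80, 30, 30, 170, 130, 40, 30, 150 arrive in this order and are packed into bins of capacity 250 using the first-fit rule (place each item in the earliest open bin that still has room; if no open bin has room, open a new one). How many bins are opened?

7

  180 → bin 1 (new)  [load 180/250]
  180 → bin 2 (new)  [load 180/250]
  150 → bin 3 (new)  [load 150/250]
  150 → bin 4 (new)  [load 150/250]
  80 → bin 3  [load 230/250]
  30 → bin 1  [load 210/250]
  30 → bin 1  [load 240/250]
  170 → bin 5 (new)  [load 170/250]
  130 → bin 6 (new)  [load 130/250]
  40 → bin 2  [load 220/250]
  30 → bin 2  [load 250/250]
  150 → bin 7 (new)  [load 150/250]
7 bins opened.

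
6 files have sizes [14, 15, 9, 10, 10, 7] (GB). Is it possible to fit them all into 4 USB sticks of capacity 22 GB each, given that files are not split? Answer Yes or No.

Yes

A valid assignment using 4 USB sticks:
  USB stick 1: 15 + 7 = 22
  USB stick 2: 14 = 14
  USB stick 3: 10 + 10 = 20
  USB stick 4: 9 = 9
Every load is within 22 GB, so 4 USB sticks suffice.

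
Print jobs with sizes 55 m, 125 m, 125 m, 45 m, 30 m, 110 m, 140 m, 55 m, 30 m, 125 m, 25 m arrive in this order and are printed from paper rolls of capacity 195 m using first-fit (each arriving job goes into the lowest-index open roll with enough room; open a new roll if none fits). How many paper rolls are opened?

  55 → roll 1 (new)  [load 55/195]
  125 → roll 1  [load 180/195]
  125 → roll 2 (new)  [load 125/195]
  45 → roll 2  [load 170/195]
  30 → roll 3 (new)  [load 30/195]
  110 → roll 3  [load 140/195]
  140 → roll 4 (new)  [load 140/195]
  55 → roll 3  [load 195/195]
  30 → roll 4  [load 170/195]
  125 → roll 5 (new)  [load 125/195]
  25 → roll 2  [load 195/195]
5 paper rolls opened.

5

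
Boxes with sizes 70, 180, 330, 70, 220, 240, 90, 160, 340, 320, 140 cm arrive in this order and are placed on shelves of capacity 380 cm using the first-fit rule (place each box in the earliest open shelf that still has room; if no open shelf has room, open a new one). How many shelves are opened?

7

  70 → shelf 1 (new)  [load 70/380]
  180 → shelf 1  [load 250/380]
  330 → shelf 2 (new)  [load 330/380]
  70 → shelf 1  [load 320/380]
  220 → shelf 3 (new)  [load 220/380]
  240 → shelf 4 (new)  [load 240/380]
  90 → shelf 3  [load 310/380]
  160 → shelf 5 (new)  [load 160/380]
  340 → shelf 6 (new)  [load 340/380]
  320 → shelf 7 (new)  [load 320/380]
  140 → shelf 4  [load 380/380]
7 shelves opened.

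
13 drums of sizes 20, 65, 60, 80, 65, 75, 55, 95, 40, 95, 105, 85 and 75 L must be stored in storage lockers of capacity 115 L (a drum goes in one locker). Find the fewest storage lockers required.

10

Total = 105 + 95 + 95 + 85 + 80 + 75 + 75 + 65 + 65 + 60 + 55 + 40 + 20 = 915 L.
Lower bound: ⌈915/115⌉ = 8 storage lockers.
Also, 10 drums each exceed 115/2 L, and no two of those can share a locker, so at least 10 storage lockers are needed.
A packing using 10 storage lockers:
  locker 1: 105 = 105
  locker 2: 95 + 20 = 115
  locker 3: 95 = 95
  locker 4: 85 = 85
  locker 5: 80 = 80
  locker 6: 75 + 40 = 115
  locker 7: 75 = 75
  locker 8: 65 = 65
  locker 9: 65 = 65
  locker 10: 60 + 55 = 115
This matches the lower bound, so 10 is optimal.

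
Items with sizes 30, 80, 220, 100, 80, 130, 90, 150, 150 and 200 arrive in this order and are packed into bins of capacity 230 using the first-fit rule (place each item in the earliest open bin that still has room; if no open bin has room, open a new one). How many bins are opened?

7

  30 → bin 1 (new)  [load 30/230]
  80 → bin 1  [load 110/230]
  220 → bin 2 (new)  [load 220/230]
  100 → bin 1  [load 210/230]
  80 → bin 3 (new)  [load 80/230]
  130 → bin 3  [load 210/230]
  90 → bin 4 (new)  [load 90/230]
  150 → bin 5 (new)  [load 150/230]
  150 → bin 6 (new)  [load 150/230]
  200 → bin 7 (new)  [load 200/230]
7 bins opened.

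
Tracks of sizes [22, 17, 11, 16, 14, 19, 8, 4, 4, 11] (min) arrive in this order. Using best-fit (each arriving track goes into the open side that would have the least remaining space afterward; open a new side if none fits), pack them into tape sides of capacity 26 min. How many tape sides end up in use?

6

  22 → side 1 (new)  [load 22/26]
  17 → side 2 (new)  [load 17/26]
  11 → side 3 (new)  [load 11/26]
  16 → side 4 (new)  [load 16/26]
  14 → side 3  [load 25/26]
  19 → side 5 (new)  [load 19/26]
  8 → side 2  [load 25/26]
  4 → side 1  [load 26/26]
  4 → side 5  [load 23/26]
  11 → side 6 (new)  [load 11/26]
6 tape sides opened.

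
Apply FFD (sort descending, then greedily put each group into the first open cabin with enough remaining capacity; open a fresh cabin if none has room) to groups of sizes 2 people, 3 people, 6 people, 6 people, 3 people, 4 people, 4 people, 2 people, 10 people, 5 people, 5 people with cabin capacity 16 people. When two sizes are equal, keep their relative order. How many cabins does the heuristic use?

Sorted descending: 10, 6, 6, 5, 5, 4, 4, 3, 3, 2, 2.
  10 → cabin 1 (new)  [load 10/16]
  6 → cabin 1  [load 16/16]
  6 → cabin 2 (new)  [load 6/16]
  5 → cabin 2  [load 11/16]
  5 → cabin 2  [load 16/16]
  4 → cabin 3 (new)  [load 4/16]
  4 → cabin 3  [load 8/16]
  3 → cabin 3  [load 11/16]
  3 → cabin 3  [load 14/16]
  2 → cabin 3  [load 16/16]
  2 → cabin 4 (new)  [load 2/16]
4 cabins opened.

4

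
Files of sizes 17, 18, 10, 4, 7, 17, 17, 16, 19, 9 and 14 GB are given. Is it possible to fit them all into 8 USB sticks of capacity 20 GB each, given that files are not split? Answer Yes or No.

Total = 148 GB; ⌈148/20⌉ = 8.
The bound of 8 does not rule out 8, but exhaustive search shows no assignment into 8 USB sticks of capacity 20 GB exists — the minimum is 9.

No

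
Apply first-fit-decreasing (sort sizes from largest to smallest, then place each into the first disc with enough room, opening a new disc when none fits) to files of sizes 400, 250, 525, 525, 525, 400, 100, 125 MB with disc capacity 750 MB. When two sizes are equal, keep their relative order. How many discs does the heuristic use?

5

Sorted descending: 525, 525, 525, 400, 400, 250, 125, 100.
  525 → disc 1 (new)  [load 525/750]
  525 → disc 2 (new)  [load 525/750]
  525 → disc 3 (new)  [load 525/750]
  400 → disc 4 (new)  [load 400/750]
  400 → disc 5 (new)  [load 400/750]
  250 → disc 4  [load 650/750]
  125 → disc 1  [load 650/750]
  100 → disc 1  [load 750/750]
5 discs opened.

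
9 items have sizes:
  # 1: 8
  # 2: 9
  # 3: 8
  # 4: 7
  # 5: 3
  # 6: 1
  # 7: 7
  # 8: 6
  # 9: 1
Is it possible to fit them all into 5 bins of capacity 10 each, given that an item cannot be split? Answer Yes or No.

No

Total = 50; ⌈50/10⌉ = 5.
6 items each exceed half the capacity and cannot share a bin, forcing at least 6 bins.
At least 6 bins are required, but only 5 are allowed.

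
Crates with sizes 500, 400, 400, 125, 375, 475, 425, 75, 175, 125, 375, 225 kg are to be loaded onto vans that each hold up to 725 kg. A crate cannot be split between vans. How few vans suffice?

Total = 500 + 475 + 425 + 400 + 400 + 375 + 375 + 225 + 175 + 125 + 125 + 75 = 3675 kg.
Lower bound: ⌈3675/725⌉ = 6 vans.
Also, 7 crates each exceed 725/2 kg, and no two of those can share a van, so at least 7 vans are needed.
A packing using 7 vans:
  van 1: 500 + 225 = 725
  van 2: 475 + 175 + 75 = 725
  van 3: 425 + 125 + 125 = 675
  van 4: 400 = 400
  van 5: 400 = 400
  van 6: 375 = 375
  van 7: 375 = 375
This matches the lower bound, so 7 is optimal.

7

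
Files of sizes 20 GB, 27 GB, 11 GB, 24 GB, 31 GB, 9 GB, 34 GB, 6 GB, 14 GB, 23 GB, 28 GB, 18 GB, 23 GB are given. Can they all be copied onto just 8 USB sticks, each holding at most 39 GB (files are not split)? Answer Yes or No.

Yes

A valid assignment using 8 USB sticks:
  USB stick 1: 34 = 34
  USB stick 2: 31 + 6 = 37
  USB stick 3: 28 + 11 = 39
  USB stick 4: 27 + 9 = 36
  USB stick 5: 24 + 14 = 38
  USB stick 6: 23 = 23
  USB stick 7: 23 = 23
  USB stick 8: 20 + 18 = 38
Every load is within 39 GB, so 8 USB sticks suffice.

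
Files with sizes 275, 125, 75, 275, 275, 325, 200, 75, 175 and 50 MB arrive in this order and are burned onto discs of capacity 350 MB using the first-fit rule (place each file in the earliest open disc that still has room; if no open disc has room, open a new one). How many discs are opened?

6

  275 → disc 1 (new)  [load 275/350]
  125 → disc 2 (new)  [load 125/350]
  75 → disc 1  [load 350/350]
  275 → disc 3 (new)  [load 275/350]
  275 → disc 4 (new)  [load 275/350]
  325 → disc 5 (new)  [load 325/350]
  200 → disc 2  [load 325/350]
  75 → disc 3  [load 350/350]
  175 → disc 6 (new)  [load 175/350]
  50 → disc 4  [load 325/350]
6 discs opened.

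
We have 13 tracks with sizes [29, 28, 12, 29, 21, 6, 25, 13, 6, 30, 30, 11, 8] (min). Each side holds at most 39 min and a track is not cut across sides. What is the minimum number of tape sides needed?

7

Total = 30 + 30 + 29 + 29 + 28 + 25 + 21 + 13 + 12 + 11 + 8 + 6 + 6 = 248 min.
Lower bound: ⌈248/39⌉ = 7 tape sides.
A packing using 7 tape sides:
  side 1: 30 + 8 = 38
  side 2: 30 + 6 = 36
  side 3: 29 + 6 = 35
  side 4: 29 = 29
  side 5: 28 + 11 = 39
  side 6: 25 + 13 = 38
  side 7: 21 + 12 = 33
This matches the lower bound, so 7 is optimal.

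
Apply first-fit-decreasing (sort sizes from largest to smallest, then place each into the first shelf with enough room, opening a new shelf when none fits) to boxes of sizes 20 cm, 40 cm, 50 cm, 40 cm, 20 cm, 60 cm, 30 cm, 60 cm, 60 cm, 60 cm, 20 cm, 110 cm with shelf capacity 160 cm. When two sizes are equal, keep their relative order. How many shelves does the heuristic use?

4

Sorted descending: 110, 60, 60, 60, 60, 50, 40, 40, 30, 20, 20, 20.
  110 → shelf 1 (new)  [load 110/160]
  60 → shelf 2 (new)  [load 60/160]
  60 → shelf 2  [load 120/160]
  60 → shelf 3 (new)  [load 60/160]
  60 → shelf 3  [load 120/160]
  50 → shelf 1  [load 160/160]
  40 → shelf 2  [load 160/160]
  40 → shelf 3  [load 160/160]
  30 → shelf 4 (new)  [load 30/160]
  20 → shelf 4  [load 50/160]
  20 → shelf 4  [load 70/160]
  20 → shelf 4  [load 90/160]
4 shelves opened.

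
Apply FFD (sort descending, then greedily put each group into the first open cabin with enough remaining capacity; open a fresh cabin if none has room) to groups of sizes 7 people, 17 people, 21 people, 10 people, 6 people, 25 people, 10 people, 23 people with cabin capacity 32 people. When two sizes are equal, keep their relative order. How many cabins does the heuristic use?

Sorted descending: 25, 23, 21, 17, 10, 10, 7, 6.
  25 → cabin 1 (new)  [load 25/32]
  23 → cabin 2 (new)  [load 23/32]
  21 → cabin 3 (new)  [load 21/32]
  17 → cabin 4 (new)  [load 17/32]
  10 → cabin 3  [load 31/32]
  10 → cabin 4  [load 27/32]
  7 → cabin 1  [load 32/32]
  6 → cabin 2  [load 29/32]
4 cabins opened.

4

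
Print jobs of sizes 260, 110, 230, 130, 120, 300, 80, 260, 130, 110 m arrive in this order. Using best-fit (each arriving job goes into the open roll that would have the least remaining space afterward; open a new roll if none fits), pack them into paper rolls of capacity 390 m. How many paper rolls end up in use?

  260 → roll 1 (new)  [load 260/390]
  110 → roll 1  [load 370/390]
  230 → roll 2 (new)  [load 230/390]
  130 → roll 2  [load 360/390]
  120 → roll 3 (new)  [load 120/390]
  300 → roll 4 (new)  [load 300/390]
  80 → roll 4  [load 380/390]
  260 → roll 3  [load 380/390]
  130 → roll 5 (new)  [load 130/390]
  110 → roll 5  [load 240/390]
5 paper rolls opened.

5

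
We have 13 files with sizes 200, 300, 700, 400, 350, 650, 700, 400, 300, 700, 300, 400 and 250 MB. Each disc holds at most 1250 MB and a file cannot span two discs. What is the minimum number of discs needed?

Total = 700 + 700 + 700 + 650 + 400 + 400 + 400 + 350 + 300 + 300 + 300 + 250 + 200 = 5650 MB.
Lower bound: ⌈5650/1250⌉ = 5 discs.
A packing using 5 discs:
  disc 1: 700 + 400 = 1100
  disc 2: 700 + 400 = 1100
  disc 3: 700 + 400 = 1100
  disc 4: 650 + 350 + 250 = 1250
  disc 5: 300 + 300 + 300 + 200 = 1100
This matches the lower bound, so 5 is optimal.

5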